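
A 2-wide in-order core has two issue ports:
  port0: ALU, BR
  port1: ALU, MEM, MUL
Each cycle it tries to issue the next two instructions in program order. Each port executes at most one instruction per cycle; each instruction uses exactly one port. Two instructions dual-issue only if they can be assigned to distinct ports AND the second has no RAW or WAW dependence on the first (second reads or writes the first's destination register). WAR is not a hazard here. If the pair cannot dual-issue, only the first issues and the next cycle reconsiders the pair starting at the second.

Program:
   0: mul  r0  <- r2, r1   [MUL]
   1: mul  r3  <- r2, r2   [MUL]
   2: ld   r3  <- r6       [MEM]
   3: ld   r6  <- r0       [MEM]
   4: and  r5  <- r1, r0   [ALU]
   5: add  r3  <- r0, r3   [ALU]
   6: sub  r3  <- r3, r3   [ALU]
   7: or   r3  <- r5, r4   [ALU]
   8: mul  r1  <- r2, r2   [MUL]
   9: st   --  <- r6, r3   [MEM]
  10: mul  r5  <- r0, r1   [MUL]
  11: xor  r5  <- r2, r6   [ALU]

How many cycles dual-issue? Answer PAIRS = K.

t=0 i0:mul.MUL ; no-port MUL/MUL
t=1 i1:mul.MUL ; no-port MUL/MEM
t=2 i2:ld.MEM ; no-port MEM/MEM
t=3 i3+i4:ld.MEM+and.ALU ; pair
t=4 i5:add.ALU ; RAW+WAW r3
t=5 i6:sub.ALU ; WAW r3
t=6 i7+i8:or.ALU+mul.MUL ; pair
t=7 i9:st.MEM ; no-port MEM/MUL
t=8 i10:mul.MUL ; WAW r5
t=9 i11:xor.ALU ; tail

PAIRS = 2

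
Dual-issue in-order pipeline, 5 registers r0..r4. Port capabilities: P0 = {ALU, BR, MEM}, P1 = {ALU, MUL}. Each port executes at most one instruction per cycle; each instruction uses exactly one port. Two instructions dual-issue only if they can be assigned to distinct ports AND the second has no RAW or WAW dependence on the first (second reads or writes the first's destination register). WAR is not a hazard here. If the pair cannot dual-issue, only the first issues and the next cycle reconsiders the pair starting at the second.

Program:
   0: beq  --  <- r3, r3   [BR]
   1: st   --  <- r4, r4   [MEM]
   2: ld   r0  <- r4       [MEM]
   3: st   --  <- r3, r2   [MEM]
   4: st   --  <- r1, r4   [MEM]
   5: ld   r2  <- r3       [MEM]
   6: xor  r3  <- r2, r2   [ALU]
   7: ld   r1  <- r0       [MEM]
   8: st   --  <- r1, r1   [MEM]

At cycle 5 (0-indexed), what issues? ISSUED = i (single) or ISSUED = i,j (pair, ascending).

0. beq @i0  | no-port BR/MEM
1. st @i1  | no-port MEM/MEM
2. ld @i2  | no-port MEM/MEM
3. st @i3  | no-port MEM/MEM
4. st @i4  | no-port MEM/MEM
5. ld @i5  | RAW r2
6. xor ld @i6+i7  | 2-wide
7. st @i8  | tail

ISSUED = 5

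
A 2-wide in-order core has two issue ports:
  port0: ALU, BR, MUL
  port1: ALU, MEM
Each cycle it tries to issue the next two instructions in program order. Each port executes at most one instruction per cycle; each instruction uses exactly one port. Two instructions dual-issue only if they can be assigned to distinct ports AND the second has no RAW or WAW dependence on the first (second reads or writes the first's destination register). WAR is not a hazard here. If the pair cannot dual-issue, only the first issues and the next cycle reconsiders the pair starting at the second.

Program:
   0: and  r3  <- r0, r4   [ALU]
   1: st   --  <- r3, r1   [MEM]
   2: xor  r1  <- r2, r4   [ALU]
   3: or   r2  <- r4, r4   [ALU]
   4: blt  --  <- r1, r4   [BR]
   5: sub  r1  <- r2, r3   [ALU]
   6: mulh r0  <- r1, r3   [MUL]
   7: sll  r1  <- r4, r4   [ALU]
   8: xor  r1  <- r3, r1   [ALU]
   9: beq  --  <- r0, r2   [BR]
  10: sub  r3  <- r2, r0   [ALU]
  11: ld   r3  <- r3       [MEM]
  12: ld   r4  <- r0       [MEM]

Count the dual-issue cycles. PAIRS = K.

  cy0 -> i0 (and) RAW r3
  cy1 -> i1&i2 (st xor) pair
  cy2 -> i3&i4 (or blt) pair
  cy3 -> i5 (sub) RAW r1
  cy4 -> i6&i7 (mulh sll) pair
  cy5 -> i8&i9 (xor beq) pair
  cy6 -> i10 (sub) RAW+WAW r3
  cy7 -> i11 (ld) no-port MEM/MEM
  cy8 -> i12 (ld) tail

PAIRS = 4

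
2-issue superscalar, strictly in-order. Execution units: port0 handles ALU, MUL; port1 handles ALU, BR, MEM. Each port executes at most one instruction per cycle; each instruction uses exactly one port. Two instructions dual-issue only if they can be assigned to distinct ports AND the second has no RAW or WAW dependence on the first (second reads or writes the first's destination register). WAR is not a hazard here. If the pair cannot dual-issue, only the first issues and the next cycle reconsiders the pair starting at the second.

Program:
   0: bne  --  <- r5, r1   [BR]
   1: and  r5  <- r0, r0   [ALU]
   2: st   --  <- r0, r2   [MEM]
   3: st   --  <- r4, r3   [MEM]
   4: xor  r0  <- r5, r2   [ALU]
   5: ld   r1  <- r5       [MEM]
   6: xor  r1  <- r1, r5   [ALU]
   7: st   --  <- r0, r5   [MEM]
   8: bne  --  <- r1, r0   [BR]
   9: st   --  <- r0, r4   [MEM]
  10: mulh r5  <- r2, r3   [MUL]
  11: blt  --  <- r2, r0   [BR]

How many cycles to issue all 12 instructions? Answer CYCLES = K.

CYCLES = 8

  cy0 -> i0+i1 (bne+and) 2-wide
  cy1 -> i2 (st) no-port MEM/MEM
  cy2 -> i3+i4 (st+xor) 2-wide
  cy3 -> i5 (ld) RAW+WAW r1
  cy4 -> i6+i7 (xor+st) 2-wide
  cy5 -> i8 (bne) no-port BR/MEM
  cy6 -> i9+i10 (st+mulh) 2-wide
  cy7 -> i11 (blt) tail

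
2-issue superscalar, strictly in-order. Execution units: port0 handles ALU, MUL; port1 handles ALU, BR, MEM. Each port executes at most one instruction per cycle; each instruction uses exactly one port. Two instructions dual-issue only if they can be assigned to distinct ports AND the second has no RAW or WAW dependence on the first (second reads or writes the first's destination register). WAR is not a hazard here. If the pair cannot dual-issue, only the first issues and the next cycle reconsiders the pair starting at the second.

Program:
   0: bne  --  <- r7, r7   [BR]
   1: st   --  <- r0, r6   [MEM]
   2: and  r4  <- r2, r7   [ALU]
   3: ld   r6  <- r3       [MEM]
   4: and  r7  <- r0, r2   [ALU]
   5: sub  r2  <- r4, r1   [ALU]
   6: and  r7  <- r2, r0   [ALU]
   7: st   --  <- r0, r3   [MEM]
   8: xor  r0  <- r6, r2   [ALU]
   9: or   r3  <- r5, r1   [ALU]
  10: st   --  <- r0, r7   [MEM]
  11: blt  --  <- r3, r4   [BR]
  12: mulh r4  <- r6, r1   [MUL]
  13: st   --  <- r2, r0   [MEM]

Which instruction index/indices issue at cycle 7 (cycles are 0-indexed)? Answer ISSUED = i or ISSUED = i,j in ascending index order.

0. bne.BR @i0  | no-port BR/MEM
1. st.MEM;and.ALU @i1+i2  | pair
2. ld.MEM;and.ALU @i3+i4  | pair
3. sub.ALU @i5  | RAW r2
4. and.ALU;st.MEM @i6+i7  | pair
5. xor.ALU;or.ALU @i8+i9  | pair
6. st.MEM @i10  | no-port MEM/BR
7. blt.BR;mulh.MUL @i11+i12  | pair
8. st.MEM @i13  | tail

ISSUED = 11,12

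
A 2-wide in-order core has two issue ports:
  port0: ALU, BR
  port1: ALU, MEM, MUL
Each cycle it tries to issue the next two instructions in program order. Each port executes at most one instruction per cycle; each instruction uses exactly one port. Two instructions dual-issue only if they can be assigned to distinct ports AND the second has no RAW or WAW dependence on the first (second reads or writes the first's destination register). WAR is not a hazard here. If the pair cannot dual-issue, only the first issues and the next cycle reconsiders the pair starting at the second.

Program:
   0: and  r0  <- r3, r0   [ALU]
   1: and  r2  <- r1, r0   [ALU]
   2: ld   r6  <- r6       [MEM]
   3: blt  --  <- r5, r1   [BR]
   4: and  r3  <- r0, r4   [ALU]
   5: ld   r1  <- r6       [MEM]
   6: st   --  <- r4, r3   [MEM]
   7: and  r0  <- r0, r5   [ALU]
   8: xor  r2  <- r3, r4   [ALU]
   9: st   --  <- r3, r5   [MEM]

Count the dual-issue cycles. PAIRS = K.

[0] i0  and  -- RAW r0
[1] i1,i2  and/ld  -- pair
[2] i3,i4  blt/and  -- pair
[3] i5  ld  -- no-port MEM/MEM
[4] i6,i7  st/and  -- pair
[5] i8,i9  xor/st  -- pair

PAIRS = 4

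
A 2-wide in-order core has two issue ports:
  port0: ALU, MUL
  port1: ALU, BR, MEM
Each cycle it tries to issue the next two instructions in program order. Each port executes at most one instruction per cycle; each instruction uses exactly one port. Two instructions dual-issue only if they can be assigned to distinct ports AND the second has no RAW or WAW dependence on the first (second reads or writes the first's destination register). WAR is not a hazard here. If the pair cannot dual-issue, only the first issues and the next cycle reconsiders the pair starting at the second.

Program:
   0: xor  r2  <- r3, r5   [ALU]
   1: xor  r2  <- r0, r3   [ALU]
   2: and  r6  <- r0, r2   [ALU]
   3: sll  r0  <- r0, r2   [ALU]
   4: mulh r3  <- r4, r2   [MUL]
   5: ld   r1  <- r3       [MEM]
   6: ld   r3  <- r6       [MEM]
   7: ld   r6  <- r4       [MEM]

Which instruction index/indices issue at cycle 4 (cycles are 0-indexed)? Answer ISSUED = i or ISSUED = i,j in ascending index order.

ISSUED = 5

#0 head=0: xor.ALU i0 WAW r2
#1 head=1: xor.ALU i1 RAW r2
#2 head=2: and.ALU+sll.ALU i2/i3 pair
#3 head=4: mulh.MUL i4 RAW r3
#4 head=5: ld.MEM i5 no-port MEM/MEM
#5 head=6: ld.MEM i6 no-port MEM/MEM
#6 head=7: ld.MEM i7 tail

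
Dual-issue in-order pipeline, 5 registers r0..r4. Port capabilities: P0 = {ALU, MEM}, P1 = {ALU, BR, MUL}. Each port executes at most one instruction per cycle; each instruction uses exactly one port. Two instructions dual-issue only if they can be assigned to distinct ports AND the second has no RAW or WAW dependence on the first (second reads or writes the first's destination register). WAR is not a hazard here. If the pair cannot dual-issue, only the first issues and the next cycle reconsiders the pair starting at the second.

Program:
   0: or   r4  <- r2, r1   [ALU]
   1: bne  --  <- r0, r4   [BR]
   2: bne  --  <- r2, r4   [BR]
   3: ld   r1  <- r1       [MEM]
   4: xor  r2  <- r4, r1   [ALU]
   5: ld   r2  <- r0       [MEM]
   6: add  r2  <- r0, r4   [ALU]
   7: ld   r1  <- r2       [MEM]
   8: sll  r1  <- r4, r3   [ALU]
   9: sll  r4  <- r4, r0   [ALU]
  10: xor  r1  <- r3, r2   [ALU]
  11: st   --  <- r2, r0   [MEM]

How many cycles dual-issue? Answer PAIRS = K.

[0] i0  or.ALU  -- RAW r4
[1] i1  bne.BR  -- no-port BR/BR
[2] i2,i3  bne.BR+ld.MEM  -- 2-wide
[3] i4  xor.ALU  -- WAW r2
[4] i5  ld.MEM  -- WAW r2
[5] i6  add.ALU  -- RAW r2
[6] i7  ld.MEM  -- WAW r1
[7] i8,i9  sll.ALU+sll.ALU  -- 2-wide
[8] i10,i11  xor.ALU+st.MEM  -- 2-wide

PAIRS = 3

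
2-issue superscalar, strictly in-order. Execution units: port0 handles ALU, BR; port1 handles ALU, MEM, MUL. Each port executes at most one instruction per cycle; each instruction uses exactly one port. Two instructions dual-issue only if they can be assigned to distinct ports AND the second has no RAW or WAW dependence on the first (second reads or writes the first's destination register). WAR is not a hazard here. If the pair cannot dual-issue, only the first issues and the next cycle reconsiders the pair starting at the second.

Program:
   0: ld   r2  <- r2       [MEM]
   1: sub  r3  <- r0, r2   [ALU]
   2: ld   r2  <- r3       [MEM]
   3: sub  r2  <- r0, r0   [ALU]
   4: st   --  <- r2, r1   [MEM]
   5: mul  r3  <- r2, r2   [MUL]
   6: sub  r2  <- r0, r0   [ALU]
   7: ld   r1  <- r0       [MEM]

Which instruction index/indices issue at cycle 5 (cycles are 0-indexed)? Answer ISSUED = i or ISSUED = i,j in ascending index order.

[0] i0  ld.MEM  -- RAW r2
[1] i1  sub.ALU  -- RAW r3
[2] i2  ld.MEM  -- WAW r2
[3] i3  sub.ALU  -- RAW r2
[4] i4  st.MEM  -- no-port MEM/MUL
[5] i5&i6  mul.MUL sub.ALU  -- pair
[6] i7  ld.MEM  -- tail

ISSUED = 5,6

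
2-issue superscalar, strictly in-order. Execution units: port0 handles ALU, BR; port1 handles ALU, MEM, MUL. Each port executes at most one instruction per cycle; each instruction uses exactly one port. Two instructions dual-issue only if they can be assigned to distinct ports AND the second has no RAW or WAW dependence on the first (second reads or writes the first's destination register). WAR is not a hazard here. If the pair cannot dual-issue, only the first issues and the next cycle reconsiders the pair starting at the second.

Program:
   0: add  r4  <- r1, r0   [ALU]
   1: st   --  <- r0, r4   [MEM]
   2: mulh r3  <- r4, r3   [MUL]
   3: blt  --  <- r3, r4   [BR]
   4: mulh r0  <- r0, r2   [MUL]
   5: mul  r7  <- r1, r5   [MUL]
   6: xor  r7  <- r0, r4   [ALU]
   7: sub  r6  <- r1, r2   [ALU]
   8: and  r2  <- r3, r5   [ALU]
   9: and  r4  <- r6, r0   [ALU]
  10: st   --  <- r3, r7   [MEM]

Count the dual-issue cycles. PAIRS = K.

PAIRS = 3

0. add @i0  | RAW r4
1. st @i1  | no-port MEM/MUL
2. mulh @i2  | RAW r3
3. blt mulh @i3&i4  | dual
4. mul @i5  | WAW r7
5. xor sub @i6&i7  | dual
6. and and @i8&i9  | dual
7. st @i10  | tail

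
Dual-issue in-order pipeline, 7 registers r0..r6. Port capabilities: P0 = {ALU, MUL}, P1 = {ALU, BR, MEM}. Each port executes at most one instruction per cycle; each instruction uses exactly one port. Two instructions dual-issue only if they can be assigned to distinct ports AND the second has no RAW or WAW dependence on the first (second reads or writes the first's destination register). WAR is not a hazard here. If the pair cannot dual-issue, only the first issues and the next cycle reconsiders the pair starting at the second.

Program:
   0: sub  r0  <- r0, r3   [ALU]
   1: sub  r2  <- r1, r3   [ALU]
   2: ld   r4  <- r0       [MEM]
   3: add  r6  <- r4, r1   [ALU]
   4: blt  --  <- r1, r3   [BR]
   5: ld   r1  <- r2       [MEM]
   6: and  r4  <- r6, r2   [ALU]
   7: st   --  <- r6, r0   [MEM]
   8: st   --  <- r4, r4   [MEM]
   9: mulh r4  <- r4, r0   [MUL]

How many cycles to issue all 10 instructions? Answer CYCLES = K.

CYCLES = 6

[0] i0/i1  sub.ALU;sub.ALU  -- pair
[1] i2  ld.MEM  -- RAW r4
[2] i3/i4  add.ALU;blt.BR  -- pair
[3] i5/i6  ld.MEM;and.ALU  -- pair
[4] i7  st.MEM  -- no-port MEM/MEM
[5] i8/i9  st.MEM;mulh.MUL  -- pair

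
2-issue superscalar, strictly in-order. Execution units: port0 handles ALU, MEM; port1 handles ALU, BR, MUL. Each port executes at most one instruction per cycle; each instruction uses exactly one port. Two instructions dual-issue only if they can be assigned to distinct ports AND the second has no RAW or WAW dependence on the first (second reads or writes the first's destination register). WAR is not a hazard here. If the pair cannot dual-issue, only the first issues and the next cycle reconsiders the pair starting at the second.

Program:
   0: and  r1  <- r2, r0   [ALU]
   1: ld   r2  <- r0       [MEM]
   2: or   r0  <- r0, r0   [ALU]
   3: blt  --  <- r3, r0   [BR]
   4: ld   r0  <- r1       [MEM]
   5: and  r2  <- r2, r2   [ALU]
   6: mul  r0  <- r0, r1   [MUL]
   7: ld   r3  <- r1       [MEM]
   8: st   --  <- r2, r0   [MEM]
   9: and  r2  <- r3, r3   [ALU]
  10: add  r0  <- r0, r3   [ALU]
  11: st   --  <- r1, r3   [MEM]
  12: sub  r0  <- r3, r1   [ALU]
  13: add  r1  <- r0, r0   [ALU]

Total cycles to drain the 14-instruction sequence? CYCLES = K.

CYCLES = 9

  cy0 -> i0,i1 (and+ld) 2-wide
  cy1 -> i2 (or) RAW r0
  cy2 -> i3,i4 (blt+ld) 2-wide
  cy3 -> i5,i6 (and+mul) 2-wide
  cy4 -> i7 (ld) no-port MEM/MEM
  cy5 -> i8,i9 (st+and) 2-wide
  cy6 -> i10,i11 (add+st) 2-wide
  cy7 -> i12 (sub) RAW r0
  cy8 -> i13 (add) tail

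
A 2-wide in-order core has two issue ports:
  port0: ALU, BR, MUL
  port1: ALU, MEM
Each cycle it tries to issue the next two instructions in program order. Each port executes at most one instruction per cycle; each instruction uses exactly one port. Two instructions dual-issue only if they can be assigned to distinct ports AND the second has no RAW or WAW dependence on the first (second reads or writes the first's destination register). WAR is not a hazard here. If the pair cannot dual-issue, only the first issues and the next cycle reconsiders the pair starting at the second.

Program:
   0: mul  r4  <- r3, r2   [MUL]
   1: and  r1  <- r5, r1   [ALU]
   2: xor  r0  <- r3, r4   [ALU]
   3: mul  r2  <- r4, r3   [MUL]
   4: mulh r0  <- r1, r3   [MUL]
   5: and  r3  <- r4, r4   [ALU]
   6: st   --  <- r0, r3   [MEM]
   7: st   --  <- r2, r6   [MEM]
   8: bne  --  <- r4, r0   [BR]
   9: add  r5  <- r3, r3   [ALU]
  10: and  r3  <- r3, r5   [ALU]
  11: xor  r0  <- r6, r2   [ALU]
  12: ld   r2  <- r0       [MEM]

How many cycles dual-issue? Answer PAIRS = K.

PAIRS = 5

c0: i0&i1 mul.MUL/and.ALU  pair
c1: i2&i3 xor.ALU/mul.MUL  pair
c2: i4&i5 mulh.MUL/and.ALU  pair
c3: i6 st.MEM  no-port MEM/MEM
c4: i7&i8 st.MEM/bne.BR  pair
c5: i9 add.ALU  RAW r5
c6: i10&i11 and.ALU/xor.ALU  pair
c7: i12 ld.MEM  tail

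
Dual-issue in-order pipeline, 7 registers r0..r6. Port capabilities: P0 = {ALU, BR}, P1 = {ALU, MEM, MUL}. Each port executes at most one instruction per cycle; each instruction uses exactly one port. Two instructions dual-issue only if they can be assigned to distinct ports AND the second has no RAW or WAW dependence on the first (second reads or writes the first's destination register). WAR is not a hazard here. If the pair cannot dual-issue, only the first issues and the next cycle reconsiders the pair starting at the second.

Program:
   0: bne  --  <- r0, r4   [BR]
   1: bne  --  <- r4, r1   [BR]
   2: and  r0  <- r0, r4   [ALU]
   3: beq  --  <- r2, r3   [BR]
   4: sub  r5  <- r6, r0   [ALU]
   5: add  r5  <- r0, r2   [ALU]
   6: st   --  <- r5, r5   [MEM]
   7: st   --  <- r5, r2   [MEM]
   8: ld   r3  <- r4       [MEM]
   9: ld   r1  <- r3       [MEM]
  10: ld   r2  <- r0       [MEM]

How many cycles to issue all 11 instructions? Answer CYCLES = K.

t=0 i0:bne ; no-port BR/BR
t=1 i1+i2:bne and ; 2-wide
t=2 i3+i4:beq sub ; 2-wide
t=3 i5:add ; RAW r5
t=4 i6:st ; no-port MEM/MEM
t=5 i7:st ; no-port MEM/MEM
t=6 i8:ld ; no-port MEM/MEM
t=7 i9:ld ; no-port MEM/MEM
t=8 i10:ld ; tail

CYCLES = 9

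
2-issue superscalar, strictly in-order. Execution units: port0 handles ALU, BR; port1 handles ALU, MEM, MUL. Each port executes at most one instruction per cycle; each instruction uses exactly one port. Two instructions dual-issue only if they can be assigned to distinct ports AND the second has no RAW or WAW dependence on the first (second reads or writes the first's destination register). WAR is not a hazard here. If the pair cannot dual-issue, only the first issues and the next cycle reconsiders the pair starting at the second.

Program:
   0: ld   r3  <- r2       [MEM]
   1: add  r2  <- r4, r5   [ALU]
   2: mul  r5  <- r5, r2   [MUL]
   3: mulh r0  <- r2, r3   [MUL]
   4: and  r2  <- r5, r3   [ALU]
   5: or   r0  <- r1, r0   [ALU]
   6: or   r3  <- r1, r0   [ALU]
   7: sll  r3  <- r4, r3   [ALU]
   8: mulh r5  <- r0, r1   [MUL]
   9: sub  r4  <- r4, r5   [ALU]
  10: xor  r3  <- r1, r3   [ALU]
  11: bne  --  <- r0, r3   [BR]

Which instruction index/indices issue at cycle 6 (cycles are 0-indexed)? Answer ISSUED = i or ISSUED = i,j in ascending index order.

ISSUED = 9,10

t=0 i0&i1:ld.MEM/add.ALU ; pair
t=1 i2:mul.MUL ; no-port MUL/MUL
t=2 i3&i4:mulh.MUL/and.ALU ; pair
t=3 i5:or.ALU ; RAW r0
t=4 i6:or.ALU ; RAW+WAW r3
t=5 i7&i8:sll.ALU/mulh.MUL ; pair
t=6 i9&i10:sub.ALU/xor.ALU ; pair
t=7 i11:bne.BR ; tail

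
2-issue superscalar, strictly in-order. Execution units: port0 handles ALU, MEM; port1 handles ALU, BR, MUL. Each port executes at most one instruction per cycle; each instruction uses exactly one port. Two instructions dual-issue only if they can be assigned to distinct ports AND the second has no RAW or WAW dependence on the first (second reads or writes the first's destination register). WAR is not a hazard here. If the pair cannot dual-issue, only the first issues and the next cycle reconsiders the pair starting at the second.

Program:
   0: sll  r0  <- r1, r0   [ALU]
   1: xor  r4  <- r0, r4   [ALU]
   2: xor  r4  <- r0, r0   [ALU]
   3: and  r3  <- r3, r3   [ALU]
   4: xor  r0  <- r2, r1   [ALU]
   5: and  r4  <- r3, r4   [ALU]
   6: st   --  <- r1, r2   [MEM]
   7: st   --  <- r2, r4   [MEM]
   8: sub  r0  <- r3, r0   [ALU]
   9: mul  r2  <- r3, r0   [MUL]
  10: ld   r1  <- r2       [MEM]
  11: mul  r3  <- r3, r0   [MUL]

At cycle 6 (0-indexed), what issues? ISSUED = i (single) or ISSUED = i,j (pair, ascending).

ISSUED = 9

  cy0 -> i0 (sll) RAW r0
  cy1 -> i1 (xor) WAW r4
  cy2 -> i2&i3 (xor and) pair
  cy3 -> i4&i5 (xor and) pair
  cy4 -> i6 (st) no-port MEM/MEM
  cy5 -> i7&i8 (st sub) pair
  cy6 -> i9 (mul) RAW r2
  cy7 -> i10&i11 (ld mul) pair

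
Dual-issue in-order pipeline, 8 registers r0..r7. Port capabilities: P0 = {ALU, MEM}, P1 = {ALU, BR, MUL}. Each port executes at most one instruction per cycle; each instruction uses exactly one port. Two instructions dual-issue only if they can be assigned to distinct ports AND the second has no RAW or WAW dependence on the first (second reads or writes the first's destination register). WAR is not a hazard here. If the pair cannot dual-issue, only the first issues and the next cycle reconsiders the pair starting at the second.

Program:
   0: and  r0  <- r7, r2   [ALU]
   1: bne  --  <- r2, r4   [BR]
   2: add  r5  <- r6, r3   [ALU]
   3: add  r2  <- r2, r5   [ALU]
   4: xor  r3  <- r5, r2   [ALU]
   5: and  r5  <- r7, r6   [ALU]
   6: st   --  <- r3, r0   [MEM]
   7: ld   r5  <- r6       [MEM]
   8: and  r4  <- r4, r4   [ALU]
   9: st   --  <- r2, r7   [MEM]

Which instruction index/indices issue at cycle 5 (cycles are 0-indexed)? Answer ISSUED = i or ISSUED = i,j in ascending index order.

ISSUED = 7,8

#0 head=0: and.ALU+bne.BR i0+i1 2-wide
#1 head=2: add.ALU i2 RAW r5
#2 head=3: add.ALU i3 RAW r2
#3 head=4: xor.ALU+and.ALU i4+i5 2-wide
#4 head=6: st.MEM i6 no-port MEM/MEM
#5 head=7: ld.MEM+and.ALU i7+i8 2-wide
#6 head=9: st.MEM i9 tail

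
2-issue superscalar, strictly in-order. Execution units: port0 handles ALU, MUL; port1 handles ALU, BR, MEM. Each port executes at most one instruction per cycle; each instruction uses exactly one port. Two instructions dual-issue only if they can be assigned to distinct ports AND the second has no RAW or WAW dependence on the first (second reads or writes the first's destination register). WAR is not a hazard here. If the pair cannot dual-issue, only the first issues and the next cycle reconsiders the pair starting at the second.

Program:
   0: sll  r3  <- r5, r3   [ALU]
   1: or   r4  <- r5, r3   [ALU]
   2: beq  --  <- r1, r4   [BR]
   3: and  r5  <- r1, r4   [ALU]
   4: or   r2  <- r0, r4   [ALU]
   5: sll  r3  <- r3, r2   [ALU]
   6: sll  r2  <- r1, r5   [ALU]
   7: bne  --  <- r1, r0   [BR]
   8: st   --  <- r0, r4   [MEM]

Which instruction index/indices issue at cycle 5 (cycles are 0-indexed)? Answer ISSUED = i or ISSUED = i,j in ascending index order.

ISSUED = 7

  cy0 -> i0 (sll) RAW r3
  cy1 -> i1 (or) RAW r4
  cy2 -> i2&i3 (beq+and) 2-wide
  cy3 -> i4 (or) RAW r2
  cy4 -> i5&i6 (sll+sll) 2-wide
  cy5 -> i7 (bne) no-port BR/MEM
  cy6 -> i8 (st) tail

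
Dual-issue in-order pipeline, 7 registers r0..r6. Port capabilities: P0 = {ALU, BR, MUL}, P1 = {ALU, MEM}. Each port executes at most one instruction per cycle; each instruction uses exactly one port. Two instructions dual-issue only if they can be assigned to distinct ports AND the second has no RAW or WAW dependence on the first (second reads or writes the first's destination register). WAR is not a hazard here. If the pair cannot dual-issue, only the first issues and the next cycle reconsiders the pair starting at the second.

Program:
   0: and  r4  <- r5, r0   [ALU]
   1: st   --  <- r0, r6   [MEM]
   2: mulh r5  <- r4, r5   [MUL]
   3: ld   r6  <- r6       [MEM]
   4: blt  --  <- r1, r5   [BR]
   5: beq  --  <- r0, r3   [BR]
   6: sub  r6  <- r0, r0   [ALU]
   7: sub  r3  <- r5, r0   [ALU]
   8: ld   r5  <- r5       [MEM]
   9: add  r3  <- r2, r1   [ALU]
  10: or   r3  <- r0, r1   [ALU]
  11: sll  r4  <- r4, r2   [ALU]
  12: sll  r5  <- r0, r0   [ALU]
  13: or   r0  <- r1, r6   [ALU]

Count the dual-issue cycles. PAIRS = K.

c0: i0+i1 and.ALU/st.MEM  2-wide
c1: i2+i3 mulh.MUL/ld.MEM  2-wide
c2: i4 blt.BR  no-port BR/BR
c3: i5+i6 beq.BR/sub.ALU  2-wide
c4: i7+i8 sub.ALU/ld.MEM  2-wide
c5: i9 add.ALU  WAW r3
c6: i10+i11 or.ALU/sll.ALU  2-wide
c7: i12+i13 sll.ALU/or.ALU  2-wide

PAIRS = 6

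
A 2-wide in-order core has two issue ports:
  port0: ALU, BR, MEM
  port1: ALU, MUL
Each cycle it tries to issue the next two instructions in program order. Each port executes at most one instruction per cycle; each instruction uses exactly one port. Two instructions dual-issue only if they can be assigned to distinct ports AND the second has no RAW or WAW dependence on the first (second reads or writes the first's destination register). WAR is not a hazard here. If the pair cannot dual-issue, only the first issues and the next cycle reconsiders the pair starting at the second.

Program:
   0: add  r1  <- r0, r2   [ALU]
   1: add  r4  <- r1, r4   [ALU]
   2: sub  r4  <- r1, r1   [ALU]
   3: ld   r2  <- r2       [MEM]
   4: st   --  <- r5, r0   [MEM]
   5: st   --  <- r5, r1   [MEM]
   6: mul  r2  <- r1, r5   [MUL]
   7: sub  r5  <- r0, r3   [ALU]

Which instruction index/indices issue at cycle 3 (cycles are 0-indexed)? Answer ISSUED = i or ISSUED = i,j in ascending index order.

[0] i0  add  -- RAW r1
[1] i1  add  -- WAW r4
[2] i2&i3  sub/ld  -- pair
[3] i4  st  -- no-port MEM/MEM
[4] i5&i6  st/mul  -- pair
[5] i7  sub  -- tail

ISSUED = 4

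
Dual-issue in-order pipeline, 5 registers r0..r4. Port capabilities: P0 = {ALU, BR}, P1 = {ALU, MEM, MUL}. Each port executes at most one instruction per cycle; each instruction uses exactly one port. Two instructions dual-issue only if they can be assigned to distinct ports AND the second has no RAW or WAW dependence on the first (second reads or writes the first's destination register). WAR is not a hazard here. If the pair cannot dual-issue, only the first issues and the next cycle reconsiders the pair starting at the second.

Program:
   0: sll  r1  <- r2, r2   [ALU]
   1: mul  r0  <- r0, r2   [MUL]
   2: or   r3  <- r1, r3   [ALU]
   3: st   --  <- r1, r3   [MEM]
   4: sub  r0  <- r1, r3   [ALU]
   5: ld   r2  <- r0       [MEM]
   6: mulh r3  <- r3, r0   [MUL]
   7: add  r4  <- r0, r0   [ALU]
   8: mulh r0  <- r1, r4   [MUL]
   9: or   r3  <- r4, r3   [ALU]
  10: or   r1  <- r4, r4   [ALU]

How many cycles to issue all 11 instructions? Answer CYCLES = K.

CYCLES = 7

  cy0 -> i0/i1 (sll.ALU/mul.MUL) dual
  cy1 -> i2 (or.ALU) RAW r3
  cy2 -> i3/i4 (st.MEM/sub.ALU) dual
  cy3 -> i5 (ld.MEM) no-port MEM/MUL
  cy4 -> i6/i7 (mulh.MUL/add.ALU) dual
  cy5 -> i8/i9 (mulh.MUL/or.ALU) dual
  cy6 -> i10 (or.ALU) tail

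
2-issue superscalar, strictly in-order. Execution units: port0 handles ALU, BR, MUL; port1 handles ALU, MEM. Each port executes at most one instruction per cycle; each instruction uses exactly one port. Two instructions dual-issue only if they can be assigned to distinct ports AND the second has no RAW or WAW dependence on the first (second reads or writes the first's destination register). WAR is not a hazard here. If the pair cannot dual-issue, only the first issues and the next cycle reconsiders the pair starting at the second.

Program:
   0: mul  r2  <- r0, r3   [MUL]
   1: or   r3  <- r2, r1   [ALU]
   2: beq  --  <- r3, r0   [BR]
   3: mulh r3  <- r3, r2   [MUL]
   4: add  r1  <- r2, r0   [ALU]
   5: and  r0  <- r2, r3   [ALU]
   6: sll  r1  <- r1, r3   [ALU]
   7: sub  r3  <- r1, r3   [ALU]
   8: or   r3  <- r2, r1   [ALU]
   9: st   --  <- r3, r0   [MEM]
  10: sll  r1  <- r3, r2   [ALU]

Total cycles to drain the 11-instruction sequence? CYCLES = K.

  cy0 -> i0 (mul) RAW r2
  cy1 -> i1 (or) RAW r3
  cy2 -> i2 (beq) no-port BR/MUL
  cy3 -> i3,i4 (mulh+add) 2-wide
  cy4 -> i5,i6 (and+sll) 2-wide
  cy5 -> i7 (sub) WAW r3
  cy6 -> i8 (or) RAW r3
  cy7 -> i9,i10 (st+sll) 2-wide

CYCLES = 8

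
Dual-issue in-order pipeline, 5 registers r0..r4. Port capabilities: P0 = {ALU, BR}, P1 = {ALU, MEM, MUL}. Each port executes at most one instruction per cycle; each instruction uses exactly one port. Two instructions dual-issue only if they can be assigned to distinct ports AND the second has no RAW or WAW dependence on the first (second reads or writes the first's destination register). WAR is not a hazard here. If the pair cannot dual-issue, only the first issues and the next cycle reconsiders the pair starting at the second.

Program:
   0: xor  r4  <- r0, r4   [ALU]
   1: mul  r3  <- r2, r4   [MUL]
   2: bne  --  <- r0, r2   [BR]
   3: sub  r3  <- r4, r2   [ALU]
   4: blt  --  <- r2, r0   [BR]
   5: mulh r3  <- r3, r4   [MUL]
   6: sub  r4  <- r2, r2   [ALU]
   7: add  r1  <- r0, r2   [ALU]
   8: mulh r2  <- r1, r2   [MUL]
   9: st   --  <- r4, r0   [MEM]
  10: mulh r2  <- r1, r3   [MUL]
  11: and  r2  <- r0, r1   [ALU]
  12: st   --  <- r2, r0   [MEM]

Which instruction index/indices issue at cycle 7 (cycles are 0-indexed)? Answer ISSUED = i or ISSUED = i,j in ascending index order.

ISSUED = 10

0. xor @i0  | RAW r4
1. mul+bne @i1,i2  | dual
2. sub+blt @i3,i4  | dual
3. mulh+sub @i5,i6  | dual
4. add @i7  | RAW r1
5. mulh @i8  | no-port MUL/MEM
6. st @i9  | no-port MEM/MUL
7. mulh @i10  | WAW r2
8. and @i11  | RAW r2
9. st @i12  | tail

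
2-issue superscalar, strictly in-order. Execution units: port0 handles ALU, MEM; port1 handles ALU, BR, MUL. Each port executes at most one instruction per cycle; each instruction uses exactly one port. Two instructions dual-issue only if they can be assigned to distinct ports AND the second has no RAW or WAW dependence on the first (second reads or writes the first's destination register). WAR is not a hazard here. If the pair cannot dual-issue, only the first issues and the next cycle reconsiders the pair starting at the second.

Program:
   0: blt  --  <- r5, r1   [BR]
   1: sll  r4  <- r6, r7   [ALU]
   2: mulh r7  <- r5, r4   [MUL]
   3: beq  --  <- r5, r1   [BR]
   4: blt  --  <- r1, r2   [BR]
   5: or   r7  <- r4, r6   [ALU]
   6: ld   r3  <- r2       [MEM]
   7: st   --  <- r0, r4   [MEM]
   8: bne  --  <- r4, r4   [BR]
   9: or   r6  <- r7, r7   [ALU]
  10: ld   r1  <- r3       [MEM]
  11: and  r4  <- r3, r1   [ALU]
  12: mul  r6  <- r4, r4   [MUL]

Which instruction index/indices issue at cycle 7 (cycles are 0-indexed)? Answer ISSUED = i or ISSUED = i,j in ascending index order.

t=0 i0/i1:blt.BR sll.ALU ; dual
t=1 i2:mulh.MUL ; no-port MUL/BR
t=2 i3:beq.BR ; no-port BR/BR
t=3 i4/i5:blt.BR or.ALU ; dual
t=4 i6:ld.MEM ; no-port MEM/MEM
t=5 i7/i8:st.MEM bne.BR ; dual
t=6 i9/i10:or.ALU ld.MEM ; dual
t=7 i11:and.ALU ; RAW r4
t=8 i12:mul.MUL ; tail

ISSUED = 11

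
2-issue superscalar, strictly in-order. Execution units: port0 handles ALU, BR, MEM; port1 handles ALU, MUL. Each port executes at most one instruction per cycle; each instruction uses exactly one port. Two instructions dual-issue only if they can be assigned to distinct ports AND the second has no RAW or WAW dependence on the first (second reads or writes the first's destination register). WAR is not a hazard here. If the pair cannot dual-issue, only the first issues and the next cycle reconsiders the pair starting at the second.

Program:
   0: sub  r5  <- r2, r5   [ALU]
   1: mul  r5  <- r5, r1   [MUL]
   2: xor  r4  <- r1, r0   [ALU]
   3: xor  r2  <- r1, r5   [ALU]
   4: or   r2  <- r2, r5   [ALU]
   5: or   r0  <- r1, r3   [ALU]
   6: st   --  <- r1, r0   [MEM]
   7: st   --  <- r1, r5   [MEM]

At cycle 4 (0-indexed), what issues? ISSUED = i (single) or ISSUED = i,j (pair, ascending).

c0: i0 sub  RAW+WAW r5
c1: i1&i2 mul xor  pair
c2: i3 xor  RAW+WAW r2
c3: i4&i5 or or  pair
c4: i6 st  no-port MEM/MEM
c5: i7 st  tail

ISSUED = 6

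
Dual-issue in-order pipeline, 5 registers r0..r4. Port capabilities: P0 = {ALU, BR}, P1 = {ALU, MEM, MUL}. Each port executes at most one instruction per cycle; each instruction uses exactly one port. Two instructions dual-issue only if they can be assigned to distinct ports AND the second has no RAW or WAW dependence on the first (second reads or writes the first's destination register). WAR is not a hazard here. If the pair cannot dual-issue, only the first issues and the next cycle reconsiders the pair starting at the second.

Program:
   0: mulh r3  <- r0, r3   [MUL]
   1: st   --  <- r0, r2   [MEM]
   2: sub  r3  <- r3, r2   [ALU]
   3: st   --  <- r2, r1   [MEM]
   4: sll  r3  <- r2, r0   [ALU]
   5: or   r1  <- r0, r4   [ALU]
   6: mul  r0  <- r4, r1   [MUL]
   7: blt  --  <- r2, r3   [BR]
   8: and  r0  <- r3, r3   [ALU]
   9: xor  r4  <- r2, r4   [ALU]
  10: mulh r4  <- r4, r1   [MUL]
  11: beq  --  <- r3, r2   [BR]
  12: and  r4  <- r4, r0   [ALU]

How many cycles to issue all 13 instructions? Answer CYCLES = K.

c0: i0 mulh.MUL  no-port MUL/MEM
c1: i1,i2 st.MEM+sub.ALU  dual
c2: i3,i4 st.MEM+sll.ALU  dual
c3: i5 or.ALU  RAW r1
c4: i6,i7 mul.MUL+blt.BR  dual
c5: i8,i9 and.ALU+xor.ALU  dual
c6: i10,i11 mulh.MUL+beq.BR  dual
c7: i12 and.ALU  tail

CYCLES = 8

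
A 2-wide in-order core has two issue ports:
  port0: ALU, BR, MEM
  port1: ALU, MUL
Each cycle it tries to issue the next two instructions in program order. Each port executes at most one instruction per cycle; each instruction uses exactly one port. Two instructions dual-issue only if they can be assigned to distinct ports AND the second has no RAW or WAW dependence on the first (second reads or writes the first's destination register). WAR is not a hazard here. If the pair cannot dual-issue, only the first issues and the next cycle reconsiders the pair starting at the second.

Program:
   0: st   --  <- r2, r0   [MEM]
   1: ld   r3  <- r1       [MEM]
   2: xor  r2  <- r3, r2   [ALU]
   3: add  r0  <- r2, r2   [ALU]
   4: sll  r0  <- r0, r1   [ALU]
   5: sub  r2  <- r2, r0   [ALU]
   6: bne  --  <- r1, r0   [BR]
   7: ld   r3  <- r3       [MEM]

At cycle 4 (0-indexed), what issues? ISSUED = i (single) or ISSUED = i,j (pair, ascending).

ISSUED = 4

#0 head=0: st.MEM i0 no-port MEM/MEM
#1 head=1: ld.MEM i1 RAW r3
#2 head=2: xor.ALU i2 RAW r2
#3 head=3: add.ALU i3 RAW+WAW r0
#4 head=4: sll.ALU i4 RAW r0
#5 head=5: sub.ALU;bne.BR i5+i6 pair
#6 head=7: ld.MEM i7 tail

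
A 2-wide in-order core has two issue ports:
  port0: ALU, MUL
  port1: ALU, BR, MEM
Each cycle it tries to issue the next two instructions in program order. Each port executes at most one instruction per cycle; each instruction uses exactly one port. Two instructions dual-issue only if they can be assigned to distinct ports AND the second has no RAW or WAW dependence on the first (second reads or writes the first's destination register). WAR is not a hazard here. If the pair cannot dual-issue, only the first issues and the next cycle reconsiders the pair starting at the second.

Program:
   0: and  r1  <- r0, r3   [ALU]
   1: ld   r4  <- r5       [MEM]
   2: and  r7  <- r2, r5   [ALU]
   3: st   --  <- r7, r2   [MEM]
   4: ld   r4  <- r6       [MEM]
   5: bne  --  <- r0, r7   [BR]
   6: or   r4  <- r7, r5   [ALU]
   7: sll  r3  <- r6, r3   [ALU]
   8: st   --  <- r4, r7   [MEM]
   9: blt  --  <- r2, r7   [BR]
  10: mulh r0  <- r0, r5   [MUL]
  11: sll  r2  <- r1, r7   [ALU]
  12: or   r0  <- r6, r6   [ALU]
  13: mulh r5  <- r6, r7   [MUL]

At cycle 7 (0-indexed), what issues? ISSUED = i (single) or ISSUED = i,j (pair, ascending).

ISSUED = 11,12

t=0 i0+i1:and.ALU+ld.MEM ; pair
t=1 i2:and.ALU ; RAW r7
t=2 i3:st.MEM ; no-port MEM/MEM
t=3 i4:ld.MEM ; no-port MEM/BR
t=4 i5+i6:bne.BR+or.ALU ; pair
t=5 i7+i8:sll.ALU+st.MEM ; pair
t=6 i9+i10:blt.BR+mulh.MUL ; pair
t=7 i11+i12:sll.ALU+or.ALU ; pair
t=8 i13:mulh.MUL ; tail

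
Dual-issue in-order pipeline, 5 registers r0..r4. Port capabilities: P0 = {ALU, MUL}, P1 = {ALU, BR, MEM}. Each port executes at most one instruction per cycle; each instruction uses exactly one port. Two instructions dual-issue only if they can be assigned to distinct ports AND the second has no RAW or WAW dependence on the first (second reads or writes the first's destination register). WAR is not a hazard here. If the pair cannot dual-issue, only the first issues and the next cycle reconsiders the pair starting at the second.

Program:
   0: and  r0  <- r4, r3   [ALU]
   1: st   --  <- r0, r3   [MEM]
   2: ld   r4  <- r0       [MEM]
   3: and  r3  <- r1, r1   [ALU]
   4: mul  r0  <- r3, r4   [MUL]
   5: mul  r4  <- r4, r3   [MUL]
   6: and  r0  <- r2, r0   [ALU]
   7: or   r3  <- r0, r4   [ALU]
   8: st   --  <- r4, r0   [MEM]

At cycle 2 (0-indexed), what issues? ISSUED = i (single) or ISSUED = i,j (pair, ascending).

#0 head=0: and.ALU i0 RAW r0
#1 head=1: st.MEM i1 no-port MEM/MEM
#2 head=2: ld.MEM+and.ALU i2/i3 dual
#3 head=4: mul.MUL i4 no-port MUL/MUL
#4 head=5: mul.MUL+and.ALU i5/i6 dual
#5 head=7: or.ALU+st.MEM i7/i8 dual

ISSUED = 2,3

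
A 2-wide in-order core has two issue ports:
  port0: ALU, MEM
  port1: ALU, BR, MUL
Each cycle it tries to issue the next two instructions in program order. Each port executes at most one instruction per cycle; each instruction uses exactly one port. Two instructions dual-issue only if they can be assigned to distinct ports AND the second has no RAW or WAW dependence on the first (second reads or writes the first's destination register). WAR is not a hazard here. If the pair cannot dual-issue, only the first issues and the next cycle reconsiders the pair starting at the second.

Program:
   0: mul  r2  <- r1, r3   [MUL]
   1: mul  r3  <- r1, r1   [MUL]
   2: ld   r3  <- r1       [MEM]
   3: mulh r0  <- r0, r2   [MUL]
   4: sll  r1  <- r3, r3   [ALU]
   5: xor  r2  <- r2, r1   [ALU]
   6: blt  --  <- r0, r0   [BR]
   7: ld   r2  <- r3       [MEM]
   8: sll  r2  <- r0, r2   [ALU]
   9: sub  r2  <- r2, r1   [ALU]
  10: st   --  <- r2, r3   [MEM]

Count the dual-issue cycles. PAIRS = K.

0. mul @i0  | no-port MUL/MUL
1. mul @i1  | WAW r3
2. ld/mulh @i2&i3  | dual
3. sll @i4  | RAW r1
4. xor/blt @i5&i6  | dual
5. ld @i7  | RAW+WAW r2
6. sll @i8  | RAW+WAW r2
7. sub @i9  | RAW r2
8. st @i10  | tail

PAIRS = 2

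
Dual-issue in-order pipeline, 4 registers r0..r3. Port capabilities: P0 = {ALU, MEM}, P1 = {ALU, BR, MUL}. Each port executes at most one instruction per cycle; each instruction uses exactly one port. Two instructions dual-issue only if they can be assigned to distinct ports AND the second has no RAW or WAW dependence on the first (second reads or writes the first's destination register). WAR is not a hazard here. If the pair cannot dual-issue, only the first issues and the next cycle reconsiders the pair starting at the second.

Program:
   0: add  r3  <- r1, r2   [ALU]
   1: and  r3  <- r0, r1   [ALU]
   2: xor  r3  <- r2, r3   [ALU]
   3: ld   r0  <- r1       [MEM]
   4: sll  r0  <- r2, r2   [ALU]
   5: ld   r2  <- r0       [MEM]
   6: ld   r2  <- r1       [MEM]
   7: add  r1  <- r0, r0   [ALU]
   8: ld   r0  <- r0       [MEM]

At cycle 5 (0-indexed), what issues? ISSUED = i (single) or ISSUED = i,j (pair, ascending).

#0 head=0: add i0 WAW r3
#1 head=1: and i1 RAW+WAW r3
#2 head=2: xor ld i2/i3 pair
#3 head=4: sll i4 RAW r0
#4 head=5: ld i5 no-port MEM/MEM
#5 head=6: ld add i6/i7 pair
#6 head=8: ld i8 tail

ISSUED = 6,7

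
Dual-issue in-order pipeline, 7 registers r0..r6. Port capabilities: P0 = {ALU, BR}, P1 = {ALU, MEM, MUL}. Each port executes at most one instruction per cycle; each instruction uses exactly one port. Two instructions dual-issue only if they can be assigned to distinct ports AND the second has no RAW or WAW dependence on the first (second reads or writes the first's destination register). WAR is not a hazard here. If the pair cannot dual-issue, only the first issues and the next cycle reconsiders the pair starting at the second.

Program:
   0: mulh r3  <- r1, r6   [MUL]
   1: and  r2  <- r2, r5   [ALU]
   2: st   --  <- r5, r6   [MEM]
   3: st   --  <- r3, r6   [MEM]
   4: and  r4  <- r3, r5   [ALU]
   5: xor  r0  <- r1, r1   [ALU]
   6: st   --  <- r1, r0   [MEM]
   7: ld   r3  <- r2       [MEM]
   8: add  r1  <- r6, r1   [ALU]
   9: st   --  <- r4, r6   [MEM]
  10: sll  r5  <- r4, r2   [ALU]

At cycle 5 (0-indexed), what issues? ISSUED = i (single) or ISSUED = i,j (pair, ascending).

  cy0 -> i0,i1 (mulh+and) pair
  cy1 -> i2 (st) no-port MEM/MEM
  cy2 -> i3,i4 (st+and) pair
  cy3 -> i5 (xor) RAW r0
  cy4 -> i6 (st) no-port MEM/MEM
  cy5 -> i7,i8 (ld+add) pair
  cy6 -> i9,i10 (st+sll) pair

ISSUED = 7,8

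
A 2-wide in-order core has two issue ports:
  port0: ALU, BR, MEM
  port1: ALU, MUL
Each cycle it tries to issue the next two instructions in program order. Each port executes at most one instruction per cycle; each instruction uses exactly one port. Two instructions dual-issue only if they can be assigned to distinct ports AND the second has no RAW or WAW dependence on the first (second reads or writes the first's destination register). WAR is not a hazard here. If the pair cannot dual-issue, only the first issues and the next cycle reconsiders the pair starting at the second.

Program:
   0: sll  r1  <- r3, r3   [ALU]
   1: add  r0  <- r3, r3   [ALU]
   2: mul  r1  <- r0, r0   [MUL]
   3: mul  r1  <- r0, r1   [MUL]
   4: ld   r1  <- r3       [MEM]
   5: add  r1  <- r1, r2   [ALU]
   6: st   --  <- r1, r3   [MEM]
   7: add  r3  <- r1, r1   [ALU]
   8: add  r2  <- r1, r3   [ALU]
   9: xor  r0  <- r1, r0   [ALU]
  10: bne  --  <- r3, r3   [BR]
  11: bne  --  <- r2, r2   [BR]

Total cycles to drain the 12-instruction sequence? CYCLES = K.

c0: i0&i1 sll+add  2-wide
c1: i2 mul  no-port MUL/MUL
c2: i3 mul  WAW r1
c3: i4 ld  RAW+WAW r1
c4: i5 add  RAW r1
c5: i6&i7 st+add  2-wide
c6: i8&i9 add+xor  2-wide
c7: i10 bne  no-port BR/BR
c8: i11 bne  tail

CYCLES = 9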